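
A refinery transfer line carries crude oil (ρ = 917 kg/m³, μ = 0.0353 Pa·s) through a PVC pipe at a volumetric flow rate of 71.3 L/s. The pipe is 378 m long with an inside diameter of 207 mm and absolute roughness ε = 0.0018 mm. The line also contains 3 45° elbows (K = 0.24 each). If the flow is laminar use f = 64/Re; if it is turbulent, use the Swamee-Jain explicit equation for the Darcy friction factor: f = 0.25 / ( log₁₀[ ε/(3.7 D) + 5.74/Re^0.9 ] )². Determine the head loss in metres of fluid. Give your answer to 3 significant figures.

Q = 71.3 L/s = 71.3/1000 = 0.0713 m³/s.
Cross-sectional area A = πD²/4 = π(0.207)²/4 = 0.03365 m²; mean velocity V = Q/A = 0.0713/0.03365 = 2.119 m/s.
Reynolds number Re = ρVD/μ = 917 · 2.119 · 0.207 / 0.0353 = 1.139e+04.
Re > 4000 → turbulent. Relative roughness ε/D = 1.8e-06/0.207 = 8.7e-06. Swamee-Jain: f = 0.25/(log₁₀[8.7e-06/3.7 + 5.74/1.139e+04^0.9])² = 0.25/(log₁₀[2.35e-06 + 0.00128])² = 0.25/(-2.891)² = 0.02991.
Total minor-loss coefficient ΣK = 3·0.24 = 0.72.
ΔP = [f·L/D + ΣK]·(ρV²/2) = [0.02991·378/0.207 + 0.72]·(917·2.119²/2) = [54.61 + 0.72]·2058 = 1.139e+05 Pa.
Head loss h_f = ΔP/(ρg) = 1.139e+05/(917·9.81) = 12.7 m.

h_f ≈ 12.7 m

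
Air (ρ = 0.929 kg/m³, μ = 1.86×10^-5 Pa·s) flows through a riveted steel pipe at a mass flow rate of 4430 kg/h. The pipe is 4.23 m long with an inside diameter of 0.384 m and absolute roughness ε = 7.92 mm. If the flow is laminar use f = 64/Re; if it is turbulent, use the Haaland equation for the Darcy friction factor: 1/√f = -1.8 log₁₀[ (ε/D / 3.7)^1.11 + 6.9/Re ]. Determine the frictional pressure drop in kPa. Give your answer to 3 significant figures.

ΔP ≈ 0.0331 kPa

ṁ = 4430 kg/h = 4430/3600 = 1.231 kg/s.
A = πD²/4 = π(0.384)²/4 = 0.1158 m²; mean velocity V = ṁ/(ρA) = 1.231/(0.929 · 0.1158) = 11.44 m/s.
Reynolds number Re = ρVD/μ = 0.929 · 11.44 · 0.384 / 1.86e-05 = 2.194e+05.
Re > 4000 → turbulent. Relative roughness ε/D = 0.00792/0.384 = 0.0206. Haaland: 1/√f = -1.8 log₁₀[(0.0206/3.7)^1.11 + 6.9/2.194e+05] = -1.8 log₁₀[0.00315 + 3.15e-05] = 4.495, so f = 0.04949.
Darcy-Weisbach: ΔP = f(L/D)(ρV²/2) = 0.04949·(4.23/0.384)·(0.929·11.44²/2) = 0.04949·11.02·60.76 = 33.12 Pa.
ΔP = 33.12 Pa = 0.0331 kPa.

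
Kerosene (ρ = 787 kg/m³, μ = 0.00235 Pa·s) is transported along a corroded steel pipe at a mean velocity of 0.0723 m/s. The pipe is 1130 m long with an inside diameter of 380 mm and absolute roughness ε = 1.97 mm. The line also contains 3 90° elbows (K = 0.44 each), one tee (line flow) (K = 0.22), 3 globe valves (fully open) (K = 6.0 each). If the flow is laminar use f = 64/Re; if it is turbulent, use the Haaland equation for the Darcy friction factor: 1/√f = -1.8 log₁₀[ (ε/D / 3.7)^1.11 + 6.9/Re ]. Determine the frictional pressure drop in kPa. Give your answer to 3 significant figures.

Reynolds number Re = ρVD/μ = 787 · 0.0723 · 0.38 / 0.00235 = 9201.
Re > 4000 → turbulent. Relative roughness ε/D = 0.00197/0.38 = 0.00518. Haaland: 1/√f = -1.8 log₁₀[(0.00518/3.7)^1.11 + 6.9/9201] = -1.8 log₁₀[0.00068 + 0.00075] = 5.12, so f = 0.03814.
Total minor-loss coefficient ΣK = 3·0.44 + 1·0.22 + 3·6 = 19.5.
ΔP = [f·L/D + ΣK]·(ρV²/2) = [0.03814·1130/0.38 + 19.5]·(787·0.0723²/2) = [113.4 + 19.5]·2.057 = 273.5 Pa.
ΔP = 273.5 Pa = 0.273 kPa.

ΔP ≈ 0.273 kPa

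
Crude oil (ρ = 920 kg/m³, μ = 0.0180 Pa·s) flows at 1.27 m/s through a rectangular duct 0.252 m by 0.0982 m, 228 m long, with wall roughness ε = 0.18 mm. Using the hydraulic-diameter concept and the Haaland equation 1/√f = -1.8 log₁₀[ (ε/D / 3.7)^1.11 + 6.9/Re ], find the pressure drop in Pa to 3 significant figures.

Hydraulic diameter D_h = 4A/P = 4·(0.252·0.0982)/(2·(0.252+0.0982)) = 0.09899/0.7004 = 0.1413 m.
Re = ρVD_h/μ = 920·1.27·0.1413/0.018 = 9174.
ε/D_h = 0.00018/0.1413 = 0.00127; Haaland gives 1/√f = -1.8 log₁₀[0.000143+0.000752] = 5.486, so f = 0.03322.
ΔP = f(L/D_h)(ρV²/2) = 0.03322·228/0.1413·741.9 = 3.976e+04 Pa.

ΔP ≈ 39800 Pa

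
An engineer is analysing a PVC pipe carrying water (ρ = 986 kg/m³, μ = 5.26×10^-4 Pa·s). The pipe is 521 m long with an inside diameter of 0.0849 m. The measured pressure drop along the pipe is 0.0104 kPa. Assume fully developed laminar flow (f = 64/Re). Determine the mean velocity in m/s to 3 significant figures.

For laminar flow, f = 64/Re with Re = ρVD/μ, so Darcy-Weisbach reduces to ΔP = 32μLV/D². Solving for V: V = ΔP·D²/(32μL) = 10.4·(0.0849)²/(32·0.000526·521) = 0.008548 m/s.
Check: Re = ρVD/μ = 986·0.008548·0.0849/0.000526 = 1360 < 2300, so the laminar assumption holds.

V ≈ 0.00855 m/s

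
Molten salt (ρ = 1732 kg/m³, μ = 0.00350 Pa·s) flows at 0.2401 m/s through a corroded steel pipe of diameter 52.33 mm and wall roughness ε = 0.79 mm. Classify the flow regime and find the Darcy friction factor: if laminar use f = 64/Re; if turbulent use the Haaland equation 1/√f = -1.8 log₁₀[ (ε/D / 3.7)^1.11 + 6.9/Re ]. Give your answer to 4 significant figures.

f ≈ 0.05032

Re = ρVD/μ = 1732·0.2401·0.05233/0.0035 = 6218.
Re > 4000 → turbulent. ε/D = 0.00079/0.05233 = 0.0151; Haaland: 1/√f = -1.8 log₁₀[0.00223 + 0.00111] = 4.458, so f = 0.05032.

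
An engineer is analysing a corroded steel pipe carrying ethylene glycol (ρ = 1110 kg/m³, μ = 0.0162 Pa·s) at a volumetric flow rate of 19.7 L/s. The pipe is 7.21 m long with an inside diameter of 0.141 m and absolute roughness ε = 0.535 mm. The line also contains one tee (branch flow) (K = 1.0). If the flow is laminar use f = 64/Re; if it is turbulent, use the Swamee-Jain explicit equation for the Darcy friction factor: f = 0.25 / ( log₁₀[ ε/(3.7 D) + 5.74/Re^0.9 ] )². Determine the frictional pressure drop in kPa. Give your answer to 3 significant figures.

Q = 19.7 L/s = 19.7/1000 = 0.0197 m³/s.
Cross-sectional area A = πD²/4 = π(0.141)²/4 = 0.01561 m²; mean velocity V = Q/A = 0.0197/0.01561 = 1.262 m/s.
Reynolds number Re = ρVD/μ = 1110 · 1.262 · 0.141 / 0.0162 = 1.219e+04.
Re > 4000 → turbulent. Relative roughness ε/D = 0.000535/0.141 = 0.00379. Swamee-Jain: f = 0.25/(log₁₀[0.00379/3.7 + 5.74/1.219e+04^0.9])² = 0.25/(log₁₀[0.00103 + 0.00121])² = 0.25/(-2.651)² = 0.03556.
Total minor-loss coefficient ΣK = 1·1 = 1.
ΔP = [f·L/D + ΣK]·(ρV²/2) = [0.03556·7.21/0.141 + 1]·(1110·1.262²/2) = [1.819 + 1]·883.4 = 2490 Pa.
ΔP = 2490 Pa = 2.49 kPa.

ΔP ≈ 2.49 kPa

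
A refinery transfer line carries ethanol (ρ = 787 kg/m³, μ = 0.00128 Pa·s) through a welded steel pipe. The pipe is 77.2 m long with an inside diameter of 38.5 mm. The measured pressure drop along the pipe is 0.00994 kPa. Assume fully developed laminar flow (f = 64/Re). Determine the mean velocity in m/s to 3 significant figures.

For laminar flow, f = 64/Re with Re = ρVD/μ, so Darcy-Weisbach reduces to ΔP = 32μLV/D². Solving for V: V = ΔP·D²/(32μL) = 9.94·(0.0385)²/(32·0.00128·77.2) = 0.004659 m/s.
Check: Re = ρVD/μ = 787·0.004659·0.0385/0.00128 = 110.3 < 2300, so the laminar assumption holds.

V ≈ 0.00466 m/s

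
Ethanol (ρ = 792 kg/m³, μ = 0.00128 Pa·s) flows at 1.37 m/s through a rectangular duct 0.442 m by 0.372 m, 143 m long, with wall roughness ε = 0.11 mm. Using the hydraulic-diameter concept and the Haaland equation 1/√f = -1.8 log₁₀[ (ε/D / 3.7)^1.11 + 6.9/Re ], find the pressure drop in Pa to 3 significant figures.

ΔP ≈ 4320 Pa

Hydraulic diameter D_h = 4A/P = 4·(0.442·0.372)/(2·(0.442+0.372)) = 0.6577/1.628 = 0.404 m.
Re = ρVD_h/μ = 792·1.37·0.404/0.00128 = 3.425e+05.
ε/D_h = 0.00011/0.404 = 0.000272; Haaland gives 1/√f = -1.8 log₁₀[2.58e-05+2.01e-05] = 7.807, so f = 0.01641.
ΔP = f(L/D_h)(ρV²/2) = 0.01641·143/0.404·743.3 = 4316 Pa.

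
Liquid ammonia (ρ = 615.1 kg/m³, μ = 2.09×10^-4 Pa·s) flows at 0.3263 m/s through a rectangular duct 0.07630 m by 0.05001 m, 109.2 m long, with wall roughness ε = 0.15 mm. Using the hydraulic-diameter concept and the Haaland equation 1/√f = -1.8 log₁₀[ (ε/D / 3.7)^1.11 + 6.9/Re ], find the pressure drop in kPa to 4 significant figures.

Hydraulic diameter D_h = 4A/P = 4·(0.0763·0.05001)/(2·(0.0763+0.05001)) = 0.01526/0.2526 = 0.06042 m.
Re = ρVD_h/μ = 615.1·0.3263·0.06042/0.000209 = 5.802e+04.
ε/D_h = 0.00015/0.06042 = 0.00248; Haaland gives 1/√f = -1.8 log₁₀[0.0003+0.000119] = 6.079, so f = 0.02706.
ΔP = f(L/D_h)(ρV²/2) = 0.02706·109.2/0.06042·32.75 = 1601 Pa.
ΔP = 1.601 kPa.

ΔP ≈ 1.601 kPa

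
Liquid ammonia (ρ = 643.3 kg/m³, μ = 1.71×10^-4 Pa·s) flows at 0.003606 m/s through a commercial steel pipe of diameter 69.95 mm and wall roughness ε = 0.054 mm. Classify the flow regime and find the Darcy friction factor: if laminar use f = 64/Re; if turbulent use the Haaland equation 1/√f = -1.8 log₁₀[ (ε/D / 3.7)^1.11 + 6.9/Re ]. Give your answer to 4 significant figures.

f ≈ 0.06744

Re = ρVD/μ = 643.3·0.003606·0.06995/0.000171 = 948.9.
Re < 2300 → laminar, so f = 64/Re = 0.06744 (roughness is irrelevant in laminar flow).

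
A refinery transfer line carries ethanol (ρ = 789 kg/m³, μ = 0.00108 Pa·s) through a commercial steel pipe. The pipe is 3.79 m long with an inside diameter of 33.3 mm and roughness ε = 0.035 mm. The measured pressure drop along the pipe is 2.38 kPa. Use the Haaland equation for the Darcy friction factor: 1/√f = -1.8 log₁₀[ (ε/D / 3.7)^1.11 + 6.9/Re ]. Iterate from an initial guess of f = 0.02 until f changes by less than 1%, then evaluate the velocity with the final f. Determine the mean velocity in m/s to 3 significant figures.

Rearranging Darcy-Weisbach: V = √(2·ΔP·D/(f·L·ρ)). With ε/D = 3.5e-05/0.0333 = 0.00105, iterate starting from f = 0.02:
  f = 0.02 → V = √(2·2380·0.0333/(0.02·3.79·789)) = 1.628 m/s; Re = ρVD/μ = 3.96e+04; f → 0.02466
  f = 0.02466 → V = 1.466 m/s; Re = 3.567e+04; f → 0.02505
  f = 0.02505 → V = 1.455 m/s; Re = 3.539e+04; f → 0.02509
Converged (Δf/f < 1%). With the final f = 0.02509: V = √(2·2380·0.0333/(0.02509·3.79·789)) = 1.454 m/s.

V ≈ 1.45 m/s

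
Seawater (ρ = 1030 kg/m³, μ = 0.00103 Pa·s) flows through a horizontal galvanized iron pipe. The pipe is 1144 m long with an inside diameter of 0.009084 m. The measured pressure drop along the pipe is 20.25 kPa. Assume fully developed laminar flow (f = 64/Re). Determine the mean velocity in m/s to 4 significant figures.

For laminar flow, f = 64/Re with Re = ρVD/μ, so Darcy-Weisbach reduces to ΔP = 32μLV/D². Solving for V: V = ΔP·D²/(32μL) = 2.025e+04·(0.009084)²/(32·0.00103·1144) = 0.04432 m/s.
Check: Re = ρVD/μ = 1030·0.04432·0.009084/0.00103 = 402.6 < 2300, so the laminar assumption holds.

V ≈ 0.04432 m/s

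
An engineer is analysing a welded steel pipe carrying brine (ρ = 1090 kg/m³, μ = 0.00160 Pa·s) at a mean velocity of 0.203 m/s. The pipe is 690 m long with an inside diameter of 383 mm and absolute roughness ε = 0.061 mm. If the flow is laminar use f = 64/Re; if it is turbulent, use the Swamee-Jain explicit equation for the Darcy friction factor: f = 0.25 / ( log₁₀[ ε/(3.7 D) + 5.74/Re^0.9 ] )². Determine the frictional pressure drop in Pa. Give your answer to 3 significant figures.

Reynolds number Re = ρVD/μ = 1090 · 0.203 · 0.383 / 0.0016 = 5.297e+04.
Re > 4000 → turbulent. Relative roughness ε/D = 6.1e-05/0.383 = 0.000159. Swamee-Jain: f = 0.25/(log₁₀[0.000159/3.7 + 5.74/5.297e+04^0.9])² = 0.25/(log₁₀[4.3e-05 + 0.000322])² = 0.25/(-3.438)² = 0.02115.
Darcy-Weisbach: ΔP = f(L/D)(ρV²/2) = 0.02115·(690/0.383)·(1090·0.203²/2) = 0.02115·1802·22.46 = 855.7 Pa.

ΔP ≈ 856 Pa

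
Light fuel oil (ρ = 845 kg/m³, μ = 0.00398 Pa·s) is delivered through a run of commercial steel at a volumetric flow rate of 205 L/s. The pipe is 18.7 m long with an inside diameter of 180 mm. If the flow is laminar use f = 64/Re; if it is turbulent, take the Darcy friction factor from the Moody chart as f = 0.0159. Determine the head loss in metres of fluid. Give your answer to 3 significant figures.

Q = 205 L/s = 205/1000 = 0.205 m³/s.
Cross-sectional area A = πD²/4 = π(0.18)²/4 = 0.02545 m²; mean velocity V = Q/A = 0.205/0.02545 = 8.056 m/s.
Reynolds number Re = ρVD/μ = 845 · 8.056 · 0.18 / 0.00398 = 3.079e+05.
Re > 4000 → turbulent; use the Moody-chart value f = 0.0159.
Darcy-Weisbach: ΔP = f(L/D)(ρV²/2) = 0.0159·(18.7/0.18)·(845·8.056²/2) = 0.0159·103.9·2.742e+04 = 4.529e+04 Pa.
Head loss h_f = ΔP/(ρg) = 4.529e+04/(845·9.81) = 5.46 m.

h_f ≈ 5.46 m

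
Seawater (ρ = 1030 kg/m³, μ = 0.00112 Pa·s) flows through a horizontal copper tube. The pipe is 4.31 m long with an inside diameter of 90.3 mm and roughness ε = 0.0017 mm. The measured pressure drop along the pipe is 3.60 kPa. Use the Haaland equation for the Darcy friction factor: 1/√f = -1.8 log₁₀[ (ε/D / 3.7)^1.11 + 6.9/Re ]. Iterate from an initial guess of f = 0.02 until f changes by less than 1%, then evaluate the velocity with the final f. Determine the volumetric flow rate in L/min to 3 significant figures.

Rearranging Darcy-Weisbach: V = √(2·ΔP·D/(f·L·ρ)). With ε/D = 1.7e-06/0.0903 = 1.88e-05, iterate starting from f = 0.02:
  f = 0.02 → V = √(2·3600·0.0903/(0.02·4.31·1030)) = 2.706 m/s; Re = ρVD/μ = 2.247e+05; f → 0.01528
  f = 0.01528 → V = 3.096 m/s; Re = 2.571e+05; f → 0.01491
  f = 0.01491 → V = 3.134 m/s; Re = 2.603e+05; f → 0.01487
Converged (Δf/f < 1%). With the final f = 0.01487: V = √(2·3600·0.0903/(0.01487·4.31·1030)) = 3.138 m/s.
Q = V·A = 3.138·(π/4·0.0903²) = 0.0201 m³/s = 1210 L/min.

Q ≈ 1210 L/min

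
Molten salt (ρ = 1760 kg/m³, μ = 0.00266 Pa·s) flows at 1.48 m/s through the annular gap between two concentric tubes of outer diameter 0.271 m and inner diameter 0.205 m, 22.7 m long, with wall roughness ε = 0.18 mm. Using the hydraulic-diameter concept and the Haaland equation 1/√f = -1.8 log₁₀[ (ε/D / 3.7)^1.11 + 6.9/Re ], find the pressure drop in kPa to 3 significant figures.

ΔP ≈ 18.2 kPa

Hydraulic diameter D_h = 4A/P = D_o - D_i = 0.271 - 0.205 = 0.066 m.
Re = ρVD_h/μ = 1760·1.48·0.066/0.00266 = 6.463e+04.
ε/D_h = 0.00018/0.066 = 0.00273; Haaland gives 1/√f = -1.8 log₁₀[0.000333+0.000107] = 6.042, so f = 0.0274.
ΔP = f(L/D_h)(ρV²/2) = 0.0274·22.7/0.066·1928 = 1.816e+04 Pa.
ΔP = 18.2 kPa.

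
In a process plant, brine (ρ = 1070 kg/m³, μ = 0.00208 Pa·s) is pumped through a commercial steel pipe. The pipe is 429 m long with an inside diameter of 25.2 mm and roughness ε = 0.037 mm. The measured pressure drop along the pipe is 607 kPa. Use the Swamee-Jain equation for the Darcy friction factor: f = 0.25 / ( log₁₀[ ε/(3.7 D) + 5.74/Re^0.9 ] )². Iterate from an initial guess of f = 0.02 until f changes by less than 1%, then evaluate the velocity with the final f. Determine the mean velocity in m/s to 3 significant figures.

V ≈ 1.51 m/s

Rearranging Darcy-Weisbach: V = √(2·ΔP·D/(f·L·ρ)). With ε/D = 3.7e-05/0.0252 = 0.00147, iterate starting from f = 0.02:
  f = 0.02 → V = √(2·6.07e+05·0.0252/(0.02·429·1070)) = 1.825 m/s; Re = ρVD/μ = 2.366e+04; f → 0.02826
  f = 0.02826 → V = 1.536 m/s; Re = 1.991e+04; f → 0.0291
  f = 0.0291 → V = 1.513 m/s; Re = 1.962e+04; f → 0.02918
Converged (Δf/f < 1%). With the final f = 0.02918: V = √(2·6.07e+05·0.0252/(0.02918·429·1070)) = 1.511 m/s.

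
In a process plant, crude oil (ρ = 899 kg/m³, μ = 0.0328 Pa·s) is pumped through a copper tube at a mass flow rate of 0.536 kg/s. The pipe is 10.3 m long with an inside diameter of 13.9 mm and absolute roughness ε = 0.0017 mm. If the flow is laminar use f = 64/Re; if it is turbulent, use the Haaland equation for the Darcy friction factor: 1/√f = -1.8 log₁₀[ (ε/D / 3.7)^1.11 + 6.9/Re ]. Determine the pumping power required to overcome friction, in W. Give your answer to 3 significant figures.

A = πD²/4 = π(0.0139)²/4 = 0.0001517 m²; mean velocity V = ṁ/(ρA) = 0.536/(899 · 0.0001517) = 3.929 m/s.
Reynolds number Re = ρVD/μ = 899 · 3.929 · 0.0139 / 0.0328 = 1497.
Re < 2300 → laminar flow, so f = 64/Re = 64/1497 = 0.04276 (the turbulent correlation is not needed).
Darcy-Weisbach: ΔP = f(L/D)(ρV²/2) = 0.04276·(10.3/0.0139)·(899·3.929²/2) = 0.04276·741·6939 = 2.198e+05 Pa.
Q = ṁ/ρ = 0.536/899 = 0.0005962 m³/s.
Pumping power P = QΔP = 0.0005962·2.198e+05 = 131.1 W = 131 W.

P ≈ 131 W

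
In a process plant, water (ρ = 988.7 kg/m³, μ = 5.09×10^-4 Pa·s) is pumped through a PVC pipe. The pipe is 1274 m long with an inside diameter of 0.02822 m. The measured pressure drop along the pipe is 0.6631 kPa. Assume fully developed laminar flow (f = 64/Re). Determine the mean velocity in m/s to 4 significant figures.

V ≈ 0.02545 m/s

For laminar flow, f = 64/Re with Re = ρVD/μ, so Darcy-Weisbach reduces to ΔP = 32μLV/D². Solving for V: V = ΔP·D²/(32μL) = 663.1·(0.02822)²/(32·0.000509·1274) = 0.02545 m/s.
Check: Re = ρVD/μ = 988.7·0.02545·0.02822/0.000509 = 1395 < 2300, so the laminar assumption holds.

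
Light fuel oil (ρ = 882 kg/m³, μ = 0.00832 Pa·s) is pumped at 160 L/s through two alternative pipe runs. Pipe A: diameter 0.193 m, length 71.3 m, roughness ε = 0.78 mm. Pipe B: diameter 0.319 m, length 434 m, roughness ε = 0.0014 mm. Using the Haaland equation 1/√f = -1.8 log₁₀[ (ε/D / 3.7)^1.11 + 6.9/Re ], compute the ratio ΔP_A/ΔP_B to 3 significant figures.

ΔP_A/ΔP_B ≈ 3.08

Pipe A: V = Q/A = 0.16/0.02926 = 5.469 m/s; Re = 1.119e+05; ε/D = 0.00404; Haaland → f = 0.02943; ΔP_A = f(L/D)(ρV²/2) = 1.434e+05 Pa.
Pipe B: V = Q/A = 0.16/0.07992 = 2.002 m/s; Re = 6.77e+04; ε/D = 4.39e-06; Haaland → f = 0.01938; ΔP_B = f(L/D)(ρV²/2) = 4.66e+04 Pa.
ΔP_A/ΔP_B = 1.434e+05/4.66e+04 = 3.08.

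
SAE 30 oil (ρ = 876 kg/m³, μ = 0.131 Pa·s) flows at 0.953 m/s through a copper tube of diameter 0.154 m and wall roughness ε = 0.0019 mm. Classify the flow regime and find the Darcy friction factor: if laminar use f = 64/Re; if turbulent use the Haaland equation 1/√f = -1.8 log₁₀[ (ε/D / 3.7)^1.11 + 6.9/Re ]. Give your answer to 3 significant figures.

Re = ρVD/μ = 876·0.953·0.154/0.131 = 981.4.
Re < 2300 → laminar, so f = 64/Re = 0.06521 (roughness is irrelevant in laminar flow).

f ≈ 0.0652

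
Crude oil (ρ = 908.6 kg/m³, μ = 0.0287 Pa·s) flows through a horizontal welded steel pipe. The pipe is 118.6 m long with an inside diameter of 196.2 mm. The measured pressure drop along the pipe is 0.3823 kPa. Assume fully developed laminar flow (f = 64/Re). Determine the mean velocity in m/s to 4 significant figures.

For laminar flow, f = 64/Re with Re = ρVD/μ, so Darcy-Weisbach reduces to ΔP = 32μLV/D². Solving for V: V = ΔP·D²/(32μL) = 382.3·(0.1962)²/(32·0.0287·118.6) = 0.1351 m/s.
Check: Re = ρVD/μ = 908.6·0.1351·0.1962/0.0287 = 839.2 < 2300, so the laminar assumption holds.

V ≈ 0.1351 m/s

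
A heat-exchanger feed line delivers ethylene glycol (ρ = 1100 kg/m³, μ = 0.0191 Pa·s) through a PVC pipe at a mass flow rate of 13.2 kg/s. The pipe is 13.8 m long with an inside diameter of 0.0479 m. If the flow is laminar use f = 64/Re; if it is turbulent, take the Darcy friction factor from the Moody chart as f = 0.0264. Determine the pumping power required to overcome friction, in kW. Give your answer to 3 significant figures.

P ≈ 2.23 kW

A = πD²/4 = π(0.0479)²/4 = 0.001802 m²; mean velocity V = ṁ/(ρA) = 13.2/(1100 · 0.001802) = 6.659 m/s.
Reynolds number Re = ρVD/μ = 1100 · 6.659 · 0.0479 / 0.0191 = 1.837e+04.
Re > 4000 → turbulent; use the Moody-chart value f = 0.0264.
Darcy-Weisbach: ΔP = f(L/D)(ρV²/2) = 0.0264·(13.8/0.0479)·(1100·6.659²/2) = 0.0264·288.1·2.439e+04 = 1.855e+05 Pa.
Q = ṁ/ρ = 13.2/1100 = 0.012 m³/s.
Pumping power P = QΔP = 0.012·1.855e+05 = 2226 W = 2.23 kW.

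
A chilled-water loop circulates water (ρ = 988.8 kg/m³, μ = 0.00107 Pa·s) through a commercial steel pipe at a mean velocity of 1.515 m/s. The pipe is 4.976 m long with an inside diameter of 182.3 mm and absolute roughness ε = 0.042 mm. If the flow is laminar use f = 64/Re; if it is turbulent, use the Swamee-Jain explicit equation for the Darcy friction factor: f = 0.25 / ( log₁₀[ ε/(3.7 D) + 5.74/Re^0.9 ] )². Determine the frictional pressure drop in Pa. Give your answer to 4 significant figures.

ΔP ≈ 521.7 Pa

Reynolds number Re = ρVD/μ = 988.8 · 1.515 · 0.1823 / 0.00107 = 2.552e+05.
Re > 4000 → turbulent. Relative roughness ε/D = 4.2e-05/0.1823 = 0.00023. Swamee-Jain: f = 0.25/(log₁₀[0.00023/3.7 + 5.74/2.552e+05^0.9])² = 0.25/(log₁₀[6.23e-05 + 7.81e-05])² = 0.25/(-3.853)² = 0.01684.
Darcy-Weisbach: ΔP = f(L/D)(ρV²/2) = 0.01684·(4.976/0.1823)·(988.8·1.515²/2) = 0.01684·27.3·1135 = 521.7 Pa.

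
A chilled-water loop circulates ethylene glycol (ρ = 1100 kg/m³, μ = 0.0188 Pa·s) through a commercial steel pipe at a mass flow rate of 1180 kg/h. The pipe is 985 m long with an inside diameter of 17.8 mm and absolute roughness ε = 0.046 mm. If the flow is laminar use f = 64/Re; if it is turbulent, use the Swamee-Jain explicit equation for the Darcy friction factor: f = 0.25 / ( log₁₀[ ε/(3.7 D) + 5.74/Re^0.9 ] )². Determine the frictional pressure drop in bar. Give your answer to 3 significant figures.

ΔP ≈ 22.4 bar

ṁ = 1180 kg/h = 1180/3600 = 0.3278 kg/s.
A = πD²/4 = π(0.0178)²/4 = 0.0002488 m²; mean velocity V = ṁ/(ρA) = 0.3278/(1100 · 0.0002488) = 1.197 m/s.
Reynolds number Re = ρVD/μ = 1100 · 1.197 · 0.0178 / 0.0188 = 1247.
Re < 2300 → laminar flow, so f = 64/Re = 64/1247 = 0.05132 (the turbulent correlation is not needed).
Darcy-Weisbach: ΔP = f(L/D)(ρV²/2) = 0.05132·(985/0.0178)·(1100·1.197²/2) = 0.05132·5.534e+04·788.6 = 2.24e+06 Pa.
ΔP = 2.24e+06 Pa = 22.4 bar.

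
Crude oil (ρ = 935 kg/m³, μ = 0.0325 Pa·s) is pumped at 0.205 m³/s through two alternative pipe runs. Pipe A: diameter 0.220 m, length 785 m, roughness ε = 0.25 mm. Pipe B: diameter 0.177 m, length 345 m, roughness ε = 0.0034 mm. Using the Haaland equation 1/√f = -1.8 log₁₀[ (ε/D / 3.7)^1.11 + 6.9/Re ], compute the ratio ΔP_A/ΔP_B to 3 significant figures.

ΔP_A/ΔP_B ≈ 0.905

Pipe A: V = Q/A = 0.205/0.03801 = 5.393 m/s; Re = 3.413e+04; ε/D = 0.00114; Haaland → f = 0.02543; ΔP_A = f(L/D)(ρV²/2) = 1.234e+06 Pa.
Pipe B: V = Q/A = 0.205/0.02461 = 8.331 m/s; Re = 4.242e+04; ε/D = 1.92e-05; Haaland → f = 0.02154; ΔP_B = f(L/D)(ρV²/2) = 1.363e+06 Pa.
ΔP_A/ΔP_B = 1.234e+06/1.363e+06 = 0.905.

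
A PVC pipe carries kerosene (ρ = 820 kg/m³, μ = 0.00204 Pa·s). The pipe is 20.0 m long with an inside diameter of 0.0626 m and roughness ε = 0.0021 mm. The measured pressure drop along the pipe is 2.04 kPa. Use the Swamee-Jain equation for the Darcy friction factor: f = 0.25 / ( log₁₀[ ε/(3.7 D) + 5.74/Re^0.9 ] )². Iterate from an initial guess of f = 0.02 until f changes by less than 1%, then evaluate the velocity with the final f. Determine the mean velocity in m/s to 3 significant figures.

V ≈ 0.773 m/s

Rearranging Darcy-Weisbach: V = √(2·ΔP·D/(f·L·ρ)). With ε/D = 2.1e-06/0.0626 = 3.35e-05, iterate starting from f = 0.02:
  f = 0.02 → V = √(2·2040·0.0626/(0.02·20·820)) = 0.8824 m/s; Re = ρVD/μ = 2.22e+04; f → 0.02524
  f = 0.02524 → V = 0.7855 m/s; Re = 1.977e+04; f → 0.02597
  f = 0.02597 → V = 0.7743 m/s; Re = 1.948e+04; f → 0.02607
Converged (Δf/f < 1%). With the final f = 0.02607: V = √(2·2040·0.0626/(0.02607·20·820)) = 0.7729 m/s.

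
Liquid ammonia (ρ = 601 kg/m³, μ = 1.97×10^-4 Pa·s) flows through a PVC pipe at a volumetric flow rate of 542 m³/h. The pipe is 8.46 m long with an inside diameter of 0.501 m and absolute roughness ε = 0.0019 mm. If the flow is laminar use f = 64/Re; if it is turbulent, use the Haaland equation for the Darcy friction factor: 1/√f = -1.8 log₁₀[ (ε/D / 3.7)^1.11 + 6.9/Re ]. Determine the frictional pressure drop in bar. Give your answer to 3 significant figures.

Q = 542 m³/h = 542/3600 = 0.1506 m³/s.
Cross-sectional area A = πD²/4 = π(0.501)²/4 = 0.1971 m²; mean velocity V = Q/A = 0.1506/0.1971 = 0.7637 m/s.
Reynolds number Re = ρVD/μ = 601 · 0.7637 · 0.501 / 0.000197 = 1.167e+06.
Re > 4000 → turbulent. Relative roughness ε/D = 1.9e-06/0.501 = 3.79e-06. Haaland: 1/√f = -1.8 log₁₀[(3.79e-06/3.7)^1.11 + 6.9/1.167e+06] = -1.8 log₁₀[2.25e-07 + 5.91e-06] = 9.382, so f = 0.01136.
Darcy-Weisbach: ΔP = f(L/D)(ρV²/2) = 0.01136·(8.46/0.501)·(601·0.7637²/2) = 0.01136·16.89·175.3 = 33.63 Pa.
ΔP = 33.63 Pa = 3.36×10^-4 bar.

ΔP ≈ 3.36×10^-4 bar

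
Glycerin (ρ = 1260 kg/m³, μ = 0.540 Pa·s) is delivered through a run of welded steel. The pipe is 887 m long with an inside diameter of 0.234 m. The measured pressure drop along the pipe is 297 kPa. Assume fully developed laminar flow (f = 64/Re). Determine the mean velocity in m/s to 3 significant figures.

For laminar flow, f = 64/Re with Re = ρVD/μ, so Darcy-Weisbach reduces to ΔP = 32μLV/D². Solving for V: V = ΔP·D²/(32μL) = 2.97e+05·(0.234)²/(32·0.54·887) = 1.061 m/s.
Check: Re = ρVD/μ = 1260·1.061·0.234/0.54 = 579.3 < 2300, so the laminar assumption holds.

V ≈ 1.06 m/s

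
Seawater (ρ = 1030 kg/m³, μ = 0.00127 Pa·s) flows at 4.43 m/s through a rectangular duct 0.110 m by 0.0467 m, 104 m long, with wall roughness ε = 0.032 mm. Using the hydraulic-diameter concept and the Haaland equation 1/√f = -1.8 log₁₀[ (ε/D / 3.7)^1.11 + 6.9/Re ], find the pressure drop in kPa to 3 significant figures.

Hydraulic diameter D_h = 4A/P = 4·(0.11·0.0467)/(2·(0.11+0.0467)) = 0.02055/0.3134 = 0.06556 m.
Re = ρVD_h/μ = 1030·4.43·0.06556/0.00127 = 2.356e+05.
ε/D_h = 3.2e-05/0.06556 = 0.000488; Haaland gives 1/√f = -1.8 log₁₀[4.94e-05+2.93e-05] = 7.388, so f = 0.01832.
ΔP = f(L/D_h)(ρV²/2) = 0.01832·104/0.06556·1.011e+04 = 2.937e+05 Pa.
ΔP = 294 kPa.

ΔP ≈ 294 kPa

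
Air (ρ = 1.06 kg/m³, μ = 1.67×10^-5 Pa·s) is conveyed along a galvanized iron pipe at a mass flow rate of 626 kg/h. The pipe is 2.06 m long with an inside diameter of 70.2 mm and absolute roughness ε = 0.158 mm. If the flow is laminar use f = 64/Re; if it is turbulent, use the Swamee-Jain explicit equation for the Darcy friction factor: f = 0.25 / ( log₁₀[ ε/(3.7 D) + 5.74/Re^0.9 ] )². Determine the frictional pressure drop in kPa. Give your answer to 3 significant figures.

ṁ = 626 kg/h = 626/3600 = 0.1739 kg/s.
A = πD²/4 = π(0.0702)²/4 = 0.00387 m²; mean velocity V = ṁ/(ρA) = 0.1739/(1.06 · 0.00387) = 42.38 m/s.
Reynolds number Re = ρVD/μ = 1.06 · 42.38 · 0.0702 / 1.67e-05 = 1.889e+05.
Re > 4000 → turbulent. Relative roughness ε/D = 0.000158/0.0702 = 0.00225. Swamee-Jain: f = 0.25/(log₁₀[0.00225/3.7 + 5.74/1.889e+05^0.9])² = 0.25/(log₁₀[0.000608 + 0.000102])² = 0.25/(-3.148)² = 0.02522.
Darcy-Weisbach: ΔP = f(L/D)(ρV²/2) = 0.02522·(2.06/0.0702)·(1.06·42.38²/2) = 0.02522·29.34·952.1 = 704.7 Pa.
ΔP = 704.7 Pa = 0.705 kPa.

ΔP ≈ 0.705 kPa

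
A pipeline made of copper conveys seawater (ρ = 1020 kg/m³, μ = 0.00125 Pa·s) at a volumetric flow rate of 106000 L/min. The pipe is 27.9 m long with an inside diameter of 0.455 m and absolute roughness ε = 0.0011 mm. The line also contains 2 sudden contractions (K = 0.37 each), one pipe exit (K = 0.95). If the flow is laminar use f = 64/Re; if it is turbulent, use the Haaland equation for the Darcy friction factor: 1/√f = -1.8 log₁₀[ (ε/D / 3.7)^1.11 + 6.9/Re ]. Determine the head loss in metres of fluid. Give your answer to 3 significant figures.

Q = 106000 L/min = 106000/60000 = 1.767 m³/s.
Cross-sectional area A = πD²/4 = π(0.455)²/4 = 0.1626 m²; mean velocity V = Q/A = 1.767/0.1626 = 10.87 m/s.
Reynolds number Re = ρVD/μ = 1020 · 10.87 · 0.455 / 0.00125 = 4.034e+06.
Re > 4000 → turbulent. Relative roughness ε/D = 1.1e-06/0.455 = 2.42e-06. Haaland: 1/√f = -1.8 log₁₀[(2.42e-06/3.7)^1.11 + 6.9/4.034e+06] = -1.8 log₁₀[1.36e-07 + 1.71e-06] = 10.32, so f = 0.009389.
Total minor-loss coefficient ΣK = 2·0.37 + 1·0.95 = 1.69.
ΔP = [f·L/D + ΣK]·(ρV²/2) = [0.009389·27.9/0.455 + 1.69]·(1020·10.87²/2) = [0.5757 + 1.69]·6.021e+04 = 1.364e+05 Pa.
Head loss h_f = ΔP/(ρg) = 1.364e+05/(1020·9.81) = 13.6 m.

h_f ≈ 13.6 m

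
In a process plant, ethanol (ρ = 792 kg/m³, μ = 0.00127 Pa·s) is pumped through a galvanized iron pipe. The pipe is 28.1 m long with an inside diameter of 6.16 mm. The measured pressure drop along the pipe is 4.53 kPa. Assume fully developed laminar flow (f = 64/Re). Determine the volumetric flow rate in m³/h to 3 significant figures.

Q ≈ 0.0161 m³/h

For laminar flow, f = 64/Re with Re = ρVD/μ, so Darcy-Weisbach reduces to ΔP = 32μLV/D². Solving for V: V = ΔP·D²/(32μL) = 4530·(0.00616)²/(32·0.00127·28.1) = 0.1505 m/s.
Check: Re = ρVD/μ = 792·0.1505·0.00616/0.00127 = 578.2 < 2300, so the laminar assumption holds.
Q = V·A = 0.1505·(π/4·0.00616²) = 4.486e-06 m³/s = 0.0161 m³/h.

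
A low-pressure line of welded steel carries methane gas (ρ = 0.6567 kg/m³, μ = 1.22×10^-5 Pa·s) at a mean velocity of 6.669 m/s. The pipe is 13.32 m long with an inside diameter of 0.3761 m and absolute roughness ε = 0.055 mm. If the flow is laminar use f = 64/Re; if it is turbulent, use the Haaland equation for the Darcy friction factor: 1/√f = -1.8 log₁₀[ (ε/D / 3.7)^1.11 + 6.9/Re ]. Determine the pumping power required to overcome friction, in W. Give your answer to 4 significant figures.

Reynolds number Re = ρVD/μ = 0.6567 · 6.669 · 0.3761 / 1.22e-05 = 1.35e+05.
Re > 4000 → turbulent. Relative roughness ε/D = 5.5e-05/0.3761 = 0.000146. Haaland: 1/√f = -1.8 log₁₀[(0.000146/3.7)^1.11 + 6.9/1.35e+05] = -1.8 log₁₀[1.3e-05 + 5.11e-05] = 7.548, so f = 0.01755.
Darcy-Weisbach: ΔP = f(L/D)(ρV²/2) = 0.01755·(13.32/0.3761)·(0.6567·6.669²/2) = 0.01755·35.42·14.6 = 9.078 Pa.
Q = V·A = 6.669·0.1111 = 0.7409 m³/s.
Pumping power P = QΔP = 0.7409·9.078 = 6.7258 W = 6.726 W.

P ≈ 6.726 W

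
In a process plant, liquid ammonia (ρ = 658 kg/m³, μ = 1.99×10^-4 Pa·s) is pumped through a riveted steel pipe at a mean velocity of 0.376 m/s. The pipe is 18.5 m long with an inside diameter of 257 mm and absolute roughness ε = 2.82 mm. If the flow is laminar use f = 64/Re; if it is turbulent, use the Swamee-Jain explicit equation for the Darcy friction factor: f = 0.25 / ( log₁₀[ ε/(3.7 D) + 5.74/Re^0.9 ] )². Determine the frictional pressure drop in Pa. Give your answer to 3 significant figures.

Reynolds number Re = ρVD/μ = 658 · 0.376 · 0.257 / 0.000199 = 3.195e+05.
Re > 4000 → turbulent. Relative roughness ε/D = 0.00282/0.257 = 0.011. Swamee-Jain: f = 0.25/(log₁₀[0.011/3.7 + 5.74/3.195e+05^0.9])² = 0.25/(log₁₀[0.00297 + 6.38e-05])² = 0.25/(-2.519)² = 0.03941.
Darcy-Weisbach: ΔP = f(L/D)(ρV²/2) = 0.03941·(18.5/0.257)·(658·0.376²/2) = 0.03941·71.98·46.51 = 132 Pa.

ΔP ≈ 132 Pa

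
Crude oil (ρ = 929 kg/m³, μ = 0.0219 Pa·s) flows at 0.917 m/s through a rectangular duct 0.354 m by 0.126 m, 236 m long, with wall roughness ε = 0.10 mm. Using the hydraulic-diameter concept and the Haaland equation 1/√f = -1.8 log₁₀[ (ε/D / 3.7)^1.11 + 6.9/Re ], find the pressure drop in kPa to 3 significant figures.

ΔP ≈ 17.1 kPa

Hydraulic diameter D_h = 4A/P = 4·(0.354·0.126)/(2·(0.354+0.126)) = 0.1784/0.96 = 0.1858 m.
Re = ρVD_h/μ = 929·0.917·0.1858/0.0219 = 7229.
ε/D_h = 0.0001/0.1858 = 0.000538; Haaland gives 1/√f = -1.8 log₁₀[5.5e-05+0.000954] = 5.393, so f = 0.03439.
ΔP = f(L/D_h)(ρV²/2) = 0.03439·236/0.1858·390.6 = 1.706e+04 Pa.
ΔP = 17.1 kPa.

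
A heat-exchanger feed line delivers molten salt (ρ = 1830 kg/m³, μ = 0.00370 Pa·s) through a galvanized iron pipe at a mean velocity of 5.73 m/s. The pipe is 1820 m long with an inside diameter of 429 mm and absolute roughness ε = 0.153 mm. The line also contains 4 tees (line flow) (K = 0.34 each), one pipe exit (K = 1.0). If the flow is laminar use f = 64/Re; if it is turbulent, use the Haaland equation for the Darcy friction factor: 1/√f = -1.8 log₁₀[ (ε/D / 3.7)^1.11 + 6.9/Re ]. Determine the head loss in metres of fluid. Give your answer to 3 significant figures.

Reynolds number Re = ρVD/μ = 1830 · 5.73 · 0.429 / 0.0037 = 1.216e+06.
Re > 4000 → turbulent. Relative roughness ε/D = 0.000153/0.429 = 0.000357. Haaland: 1/√f = -1.8 log₁₀[(0.000357/3.7)^1.11 + 6.9/1.216e+06] = -1.8 log₁₀[3.49e-05 + 5.68e-06] = 7.906, so f = 0.016.
Total minor-loss coefficient ΣK = 4·0.34 + 1·1 = 2.36.
ΔP = [f·L/D + ΣK]·(ρV²/2) = [0.016·1820/0.429 + 2.36]·(1830·5.73²/2) = [67.87 + 2.36]·3.004e+04 = 2.11e+06 Pa.
Head loss h_f = ΔP/(ρg) = 2.11e+06/(1830·9.81) = 118 m.

h_f ≈ 118 m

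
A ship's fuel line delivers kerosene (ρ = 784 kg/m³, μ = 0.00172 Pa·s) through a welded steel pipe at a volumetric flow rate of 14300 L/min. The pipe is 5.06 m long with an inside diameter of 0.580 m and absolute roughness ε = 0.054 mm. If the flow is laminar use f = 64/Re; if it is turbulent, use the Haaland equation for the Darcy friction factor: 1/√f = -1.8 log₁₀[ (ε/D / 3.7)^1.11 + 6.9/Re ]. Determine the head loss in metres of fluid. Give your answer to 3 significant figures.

h_f ≈ 0.00568 m

Q = 14300 L/min = 14300/60000 = 0.2383 m³/s.
Cross-sectional area A = πD²/4 = π(0.58)²/4 = 0.2642 m²; mean velocity V = Q/A = 0.2383/0.2642 = 0.9021 m/s.
Reynolds number Re = ρVD/μ = 784 · 0.9021 · 0.58 / 0.00172 = 2.385e+05.
Re > 4000 → turbulent. Relative roughness ε/D = 5.4e-05/0.58 = 9.31e-05. Haaland: 1/√f = -1.8 log₁₀[(9.31e-05/3.7)^1.11 + 6.9/2.385e+05] = -1.8 log₁₀[7.85e-06 + 2.89e-05] = 7.982, so f = 0.0157.
Darcy-Weisbach: ΔP = f(L/D)(ρV²/2) = 0.0157·(5.06/0.58)·(784·0.9021²/2) = 0.0157·8.724·319 = 43.68 Pa.
Head loss h_f = ΔP/(ρg) = 43.68/(784·9.81) = 0.00568 m.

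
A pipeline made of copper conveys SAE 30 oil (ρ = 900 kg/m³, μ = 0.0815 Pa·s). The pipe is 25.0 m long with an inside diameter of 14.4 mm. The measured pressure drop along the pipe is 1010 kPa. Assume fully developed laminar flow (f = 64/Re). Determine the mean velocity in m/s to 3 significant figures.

V ≈ 3.21 m/s

For laminar flow, f = 64/Re with Re = ρVD/μ, so Darcy-Weisbach reduces to ΔP = 32μLV/D². Solving for V: V = ΔP·D²/(32μL) = 1.01e+06·(0.0144)²/(32·0.0815·25) = 3.212 m/s.
Check: Re = ρVD/μ = 900·3.212·0.0144/0.0815 = 510.8 < 2300, so the laminar assumption holds.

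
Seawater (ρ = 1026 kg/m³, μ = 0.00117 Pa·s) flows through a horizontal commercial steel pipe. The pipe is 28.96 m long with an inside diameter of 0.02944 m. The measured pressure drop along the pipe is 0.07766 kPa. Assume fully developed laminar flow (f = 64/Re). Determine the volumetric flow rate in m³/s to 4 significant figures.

For laminar flow, f = 64/Re with Re = ρVD/μ, so Darcy-Weisbach reduces to ΔP = 32μLV/D². Solving for V: V = ΔP·D²/(32μL) = 77.66·(0.02944)²/(32·0.00117·28.96) = 0.06208 m/s.
Check: Re = ρVD/μ = 1026·0.06208·0.02944/0.00117 = 1603 < 2300, so the laminar assumption holds.
Q = V·A = 0.06208·(π/4·0.02944²) = 4.226e-05 m³/s = 4.226×10^-5 m³/s.

Q ≈ 4.226×10^-5 m³/s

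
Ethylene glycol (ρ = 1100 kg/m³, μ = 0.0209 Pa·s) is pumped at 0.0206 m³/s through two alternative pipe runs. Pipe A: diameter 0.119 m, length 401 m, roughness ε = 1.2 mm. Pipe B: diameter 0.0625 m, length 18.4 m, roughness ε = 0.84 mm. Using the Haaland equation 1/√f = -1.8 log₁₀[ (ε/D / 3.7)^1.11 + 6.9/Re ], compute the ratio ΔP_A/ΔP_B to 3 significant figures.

ΔP_A/ΔP_B ≈ 0.838

Pipe A: V = Q/A = 0.0206/0.01112 = 1.852 m/s; Re = 1.16e+04; ε/D = 0.0101; Haaland → f = 0.04249; ΔP_A = f(L/D)(ρV²/2) = 2.702e+05 Pa.
Pipe B: V = Q/A = 0.0206/0.003068 = 6.715 m/s; Re = 2.209e+04; ε/D = 0.0134; Haaland → f = 0.04415; ΔP_B = f(L/D)(ρV²/2) = 3.223e+05 Pa.
ΔP_A/ΔP_B = 2.702e+05/3.223e+05 = 0.838.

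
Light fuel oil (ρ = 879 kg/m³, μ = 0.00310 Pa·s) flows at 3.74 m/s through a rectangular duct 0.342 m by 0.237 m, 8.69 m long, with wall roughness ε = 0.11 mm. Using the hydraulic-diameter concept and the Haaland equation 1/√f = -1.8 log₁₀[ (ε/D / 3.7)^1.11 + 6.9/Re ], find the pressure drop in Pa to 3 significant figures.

ΔP ≈ 3330 Pa

Hydraulic diameter D_h = 4A/P = 4·(0.342·0.237)/(2·(0.342+0.237)) = 0.3242/1.158 = 0.28 m.
Re = ρVD_h/μ = 879·3.74·0.28/0.0031 = 2.969e+05.
ε/D_h = 0.00011/0.28 = 0.000393; Haaland gives 1/√f = -1.8 log₁₀[3.88e-05+2.32e-05] = 7.573, so f = 0.01744.
ΔP = f(L/D_h)(ρV²/2) = 0.01744·8.69/0.28·6148 = 3327 Pa.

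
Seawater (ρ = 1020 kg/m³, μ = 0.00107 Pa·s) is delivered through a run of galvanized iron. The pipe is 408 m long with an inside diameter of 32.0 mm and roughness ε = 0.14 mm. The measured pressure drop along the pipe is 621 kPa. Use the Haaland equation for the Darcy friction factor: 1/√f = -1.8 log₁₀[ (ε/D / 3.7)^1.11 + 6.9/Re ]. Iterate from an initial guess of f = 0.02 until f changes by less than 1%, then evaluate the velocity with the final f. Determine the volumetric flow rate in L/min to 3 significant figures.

Rearranging Darcy-Weisbach: V = √(2·ΔP·D/(f·L·ρ)). With ε/D = 0.00014/0.032 = 0.00438, iterate starting from f = 0.02:
  f = 0.02 → V = √(2·6.21e+05·0.032/(0.02·408·1020)) = 2.185 m/s; Re = ρVD/μ = 6.666e+04; f → 0.0306
  f = 0.0306 → V = 1.767 m/s; Re = 5.389e+04; f → 0.0309
Converged (Δf/f < 1%). With the final f = 0.0309: V = √(2·6.21e+05·0.032/(0.0309·408·1020)) = 1.758 m/s.
Q = V·A = 1.758·(π/4·0.032²) = 0.001414 m³/s = 84.8 L/min.

Q ≈ 84.8 L/min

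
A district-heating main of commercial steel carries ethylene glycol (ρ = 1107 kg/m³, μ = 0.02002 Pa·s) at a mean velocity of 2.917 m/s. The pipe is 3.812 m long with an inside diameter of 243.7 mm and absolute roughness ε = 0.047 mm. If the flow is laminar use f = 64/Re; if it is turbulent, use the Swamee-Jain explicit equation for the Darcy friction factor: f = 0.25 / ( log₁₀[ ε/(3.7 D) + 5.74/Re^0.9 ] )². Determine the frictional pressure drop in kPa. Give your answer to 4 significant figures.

ΔP ≈ 1.666 kPa

Reynolds number Re = ρVD/μ = 1107 · 2.917 · 0.2437 / 0.02 = 3.931e+04.
Re > 4000 → turbulent. Relative roughness ε/D = 4.7e-05/0.2437 = 0.000193. Swamee-Jain: f = 0.25/(log₁₀[0.000193/3.7 + 5.74/3.931e+04^0.9])² = 0.25/(log₁₀[5.21e-05 + 0.000421])² = 0.25/(-3.325)² = 0.02261.
Darcy-Weisbach: ΔP = f(L/D)(ρV²/2) = 0.02261·(3.812/0.2437)·(1107·2.917²/2) = 0.02261·15.64·4710 = 1666 Pa.
ΔP = 1666 Pa = 1.666 kPa.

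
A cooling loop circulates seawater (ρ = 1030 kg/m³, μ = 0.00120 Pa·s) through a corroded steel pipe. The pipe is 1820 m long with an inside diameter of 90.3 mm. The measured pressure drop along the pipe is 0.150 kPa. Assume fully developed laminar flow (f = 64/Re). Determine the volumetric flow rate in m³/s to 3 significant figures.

For laminar flow, f = 64/Re with Re = ρVD/μ, so Darcy-Weisbach reduces to ΔP = 32μLV/D². Solving for V: V = ΔP·D²/(32μL) = 150·(0.0903)²/(32·0.0012·1820) = 0.0175 m/s.
Check: Re = ρVD/μ = 1030·0.0175·0.0903/0.0012 = 1356 < 2300, so the laminar assumption holds.
Q = V·A = 0.0175·(π/4·0.0903²) = 0.0001121 m³/s = 1.12×10^-4 m³/s.

Q ≈ 1.12×10^-4 m³/s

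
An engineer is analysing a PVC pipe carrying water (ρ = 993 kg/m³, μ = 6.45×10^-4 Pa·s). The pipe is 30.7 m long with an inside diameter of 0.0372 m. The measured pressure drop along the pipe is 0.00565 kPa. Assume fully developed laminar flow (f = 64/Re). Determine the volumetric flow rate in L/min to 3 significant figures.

Q ≈ 0.805 L/min

For laminar flow, f = 64/Re with Re = ρVD/μ, so Darcy-Weisbach reduces to ΔP = 32μLV/D². Solving for V: V = ΔP·D²/(32μL) = 5.65·(0.0372)²/(32·0.000645·30.7) = 0.01234 m/s.
Check: Re = ρVD/μ = 993·0.01234·0.0372/0.000645 = 706.7 < 2300, so the laminar assumption holds.
Q = V·A = 0.01234·(π/4·0.0372²) = 1.341e-05 m³/s = 0.805 L/min.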